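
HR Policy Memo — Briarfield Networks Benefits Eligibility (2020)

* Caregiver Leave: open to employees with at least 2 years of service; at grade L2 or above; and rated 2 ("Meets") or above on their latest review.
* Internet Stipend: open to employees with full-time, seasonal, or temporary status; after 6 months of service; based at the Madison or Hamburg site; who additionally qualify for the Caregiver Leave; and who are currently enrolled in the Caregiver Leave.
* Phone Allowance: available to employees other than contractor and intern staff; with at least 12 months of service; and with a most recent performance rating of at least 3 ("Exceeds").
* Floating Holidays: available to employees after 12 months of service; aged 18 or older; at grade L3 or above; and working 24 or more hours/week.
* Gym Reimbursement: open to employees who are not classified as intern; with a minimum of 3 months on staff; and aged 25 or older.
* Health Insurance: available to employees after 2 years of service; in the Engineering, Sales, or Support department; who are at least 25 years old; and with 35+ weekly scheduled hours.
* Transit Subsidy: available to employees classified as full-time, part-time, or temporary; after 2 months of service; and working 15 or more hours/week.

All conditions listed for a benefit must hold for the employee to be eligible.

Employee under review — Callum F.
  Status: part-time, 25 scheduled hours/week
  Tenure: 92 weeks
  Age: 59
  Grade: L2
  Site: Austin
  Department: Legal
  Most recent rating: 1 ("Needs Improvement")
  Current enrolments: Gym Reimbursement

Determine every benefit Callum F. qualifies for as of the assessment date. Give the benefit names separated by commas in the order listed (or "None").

Gym Reimbursement, Transit Subsidy

Caregiver Leave — service 92 weeks < 2 years (≈730 days) ✗ → not eligible.
Internet Stipend — status part-time ✗ (requires full-time, seasonal, or temporary) → not eligible.
Phone Allowance — status part-time ✓ (not excluded); service 92 weeks ≥ 12 months (≈360 days) ✓; rating 1 < 3 ✗ → not eligible.
Floating Holidays — service 92 weeks ≥ 12 months (≈360 days) ✓; age 59 ≥ 18 ✓; grade L2 < L3 ✗ → not eligible.
Gym Reimbursement — status part-time ✓ (not excluded); service 92 weeks ≥ 3 months (≈90 days) ✓; age 59 ≥ 25 ✓ → eligible.
Health Insurance — service 92 weeks < 2 years (≈730 days) ✗ → not eligible.
Transit Subsidy — status part-time ✓; service 92 weeks ≥ 2 months (≈60 days) ✓; 25 hrs/wk ≥ 15 ✓ → eligible.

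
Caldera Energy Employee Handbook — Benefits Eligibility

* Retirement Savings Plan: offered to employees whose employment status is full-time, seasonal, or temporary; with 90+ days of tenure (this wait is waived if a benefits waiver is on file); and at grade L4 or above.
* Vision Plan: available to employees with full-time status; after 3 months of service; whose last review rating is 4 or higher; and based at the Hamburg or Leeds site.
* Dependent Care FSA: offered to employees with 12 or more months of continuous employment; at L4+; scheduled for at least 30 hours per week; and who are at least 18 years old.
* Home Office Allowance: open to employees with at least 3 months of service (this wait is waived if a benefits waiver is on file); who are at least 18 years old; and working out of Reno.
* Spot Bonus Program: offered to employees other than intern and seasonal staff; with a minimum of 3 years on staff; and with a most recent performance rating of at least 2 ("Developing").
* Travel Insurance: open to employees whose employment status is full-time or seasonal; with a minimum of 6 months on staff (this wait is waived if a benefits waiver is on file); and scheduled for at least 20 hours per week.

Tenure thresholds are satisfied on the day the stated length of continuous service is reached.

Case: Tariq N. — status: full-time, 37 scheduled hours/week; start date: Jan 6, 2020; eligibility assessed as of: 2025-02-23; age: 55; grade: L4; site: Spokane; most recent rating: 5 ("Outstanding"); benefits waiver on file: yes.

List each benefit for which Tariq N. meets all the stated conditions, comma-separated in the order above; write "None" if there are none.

Service from Jan 6, 2020 to 2025-02-23: 1875 days.
Retirement Savings Plan — status full-time ✓; benefits waiver on file ✓; grade L4 ≥ L4 ✓ → eligible.
Vision Plan — status full-time ✓; service 1875 days ≥ 3 months (≈90 days) ✓; rating 5 ≥ 4 ✓; site Spokane ✗ (not Hamburg or Leeds) → not eligible.
Dependent Care FSA — service 1875 days ≥ 12 months (≈360 days) ✓; grade L4 ≥ L4 ✓; 37 hrs/wk ≥ 30 ✓; age 55 ≥ 18 ✓ → eligible.
Home Office Allowance — benefits waiver on file ✓; age 55 ≥ 18 ✓; site Spokane ✗ (not Reno) → not eligible.
Spot Bonus Program — status full-time ✓ (not excluded); service 1875 days ≥ 3 years (≈1095 days) ✓; rating 5 ≥ 2 ✓ → eligible.
Travel Insurance — status full-time ✓; benefits waiver on file ✓; 37 hrs/wk ≥ 20 ✓ → eligible.

Retirement Savings Plan, Dependent Care FSA, Spot Bonus Program, Travel Insurance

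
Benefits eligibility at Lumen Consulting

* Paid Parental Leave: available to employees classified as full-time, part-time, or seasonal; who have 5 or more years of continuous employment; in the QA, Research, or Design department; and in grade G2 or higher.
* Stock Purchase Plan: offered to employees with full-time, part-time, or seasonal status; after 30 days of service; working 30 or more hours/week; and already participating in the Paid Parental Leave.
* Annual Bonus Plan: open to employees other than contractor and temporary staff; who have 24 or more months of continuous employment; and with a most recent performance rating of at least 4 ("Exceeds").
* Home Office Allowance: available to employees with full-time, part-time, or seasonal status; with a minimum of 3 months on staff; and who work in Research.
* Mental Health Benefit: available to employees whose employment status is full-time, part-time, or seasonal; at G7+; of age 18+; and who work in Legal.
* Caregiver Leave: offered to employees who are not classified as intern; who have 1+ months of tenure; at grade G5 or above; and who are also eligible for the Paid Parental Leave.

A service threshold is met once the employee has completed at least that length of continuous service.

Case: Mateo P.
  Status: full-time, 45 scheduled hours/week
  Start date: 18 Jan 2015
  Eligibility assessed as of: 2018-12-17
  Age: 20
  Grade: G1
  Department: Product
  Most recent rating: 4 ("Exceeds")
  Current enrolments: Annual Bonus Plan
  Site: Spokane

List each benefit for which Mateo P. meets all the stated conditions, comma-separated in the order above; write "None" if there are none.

Annual Bonus Plan

Service from 18 Jan 2015 to 2018-12-17: 1429 days.
Paid Parental Leave — status full-time ✓; service 1429 days < 5 years (≈1825 days) ✗ → not eligible.
Stock Purchase Plan — status full-time ✓; service 1429 days ≥ 30 days ✓; 45 hrs/wk ≥ 30 ✓; not enrolled in Paid Parental Leave ✗ → not eligible.
Annual Bonus Plan — status full-time ✓ (not excluded); service 1429 days ≥ 24 months (≈720 days) ✓; rating 4 ≥ 4 ✓ → eligible.
Home Office Allowance — status full-time ✓; service 1429 days ≥ 3 months (≈90 days) ✓; dept Product ✗ → not eligible.
Mental Health Benefit — status full-time ✓; grade G1 < G7 ✗ → not eligible.
Caregiver Leave — status full-time ✓ (not excluded); service 1429 days ≥ 1 month (≈30 days) ✓; grade G1 < G5 ✗ → not eligible.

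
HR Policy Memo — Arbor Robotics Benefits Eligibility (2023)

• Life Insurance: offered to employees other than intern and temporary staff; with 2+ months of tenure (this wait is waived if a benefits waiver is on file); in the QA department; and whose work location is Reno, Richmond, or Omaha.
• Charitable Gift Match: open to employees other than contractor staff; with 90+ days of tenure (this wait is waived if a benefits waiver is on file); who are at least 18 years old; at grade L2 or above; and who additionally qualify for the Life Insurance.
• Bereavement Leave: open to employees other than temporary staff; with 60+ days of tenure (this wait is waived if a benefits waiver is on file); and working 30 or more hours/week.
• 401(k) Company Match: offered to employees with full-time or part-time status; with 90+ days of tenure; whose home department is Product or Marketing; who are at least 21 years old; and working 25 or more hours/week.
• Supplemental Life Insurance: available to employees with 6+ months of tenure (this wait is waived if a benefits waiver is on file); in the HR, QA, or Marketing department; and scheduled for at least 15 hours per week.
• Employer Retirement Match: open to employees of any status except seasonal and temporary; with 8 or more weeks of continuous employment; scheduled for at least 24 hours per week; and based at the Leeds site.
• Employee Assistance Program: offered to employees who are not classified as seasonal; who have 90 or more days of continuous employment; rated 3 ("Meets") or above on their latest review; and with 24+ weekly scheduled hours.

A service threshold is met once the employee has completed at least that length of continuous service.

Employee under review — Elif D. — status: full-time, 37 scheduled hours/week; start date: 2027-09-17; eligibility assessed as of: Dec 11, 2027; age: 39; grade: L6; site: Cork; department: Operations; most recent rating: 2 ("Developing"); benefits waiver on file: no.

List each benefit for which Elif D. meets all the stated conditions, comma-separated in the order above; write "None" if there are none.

Service from 2027-09-17 to Dec 11, 2027: 85 days.
Life Insurance — status full-time ✓ (not excluded); no waiver, service 85 days ≥ 2 months (≈60 days) ✓; dept Operations ✗ → not eligible.
Charitable Gift Match — status full-time ✓ (not excluded); no waiver, service 85 days < 90 days ✗ → not eligible.
Bereavement Leave — status full-time ✓ (not excluded); no waiver, service 85 days ≥ 60 days ✓; 37 hrs/wk ≥ 30 ✓ → eligible.
401(k) Company Match — status full-time ✓; service 85 days < 90 days ✗ → not eligible.
Supplemental Life Insurance — no waiver, service 85 days < 6 months (≈180 days) ✗ → not eligible.
Employer Retirement Match — status full-time ✓ (not excluded); service 85 days ≥ 8 weeks (≈56 days) ✓; 37 hrs/wk ≥ 24 ✓; site Cork ✗ (not Leeds) → not eligible.
Employee Assistance Program — status full-time ✓ (not excluded); service 85 days < 90 days ✗ → not eligible.

Bereavement Leave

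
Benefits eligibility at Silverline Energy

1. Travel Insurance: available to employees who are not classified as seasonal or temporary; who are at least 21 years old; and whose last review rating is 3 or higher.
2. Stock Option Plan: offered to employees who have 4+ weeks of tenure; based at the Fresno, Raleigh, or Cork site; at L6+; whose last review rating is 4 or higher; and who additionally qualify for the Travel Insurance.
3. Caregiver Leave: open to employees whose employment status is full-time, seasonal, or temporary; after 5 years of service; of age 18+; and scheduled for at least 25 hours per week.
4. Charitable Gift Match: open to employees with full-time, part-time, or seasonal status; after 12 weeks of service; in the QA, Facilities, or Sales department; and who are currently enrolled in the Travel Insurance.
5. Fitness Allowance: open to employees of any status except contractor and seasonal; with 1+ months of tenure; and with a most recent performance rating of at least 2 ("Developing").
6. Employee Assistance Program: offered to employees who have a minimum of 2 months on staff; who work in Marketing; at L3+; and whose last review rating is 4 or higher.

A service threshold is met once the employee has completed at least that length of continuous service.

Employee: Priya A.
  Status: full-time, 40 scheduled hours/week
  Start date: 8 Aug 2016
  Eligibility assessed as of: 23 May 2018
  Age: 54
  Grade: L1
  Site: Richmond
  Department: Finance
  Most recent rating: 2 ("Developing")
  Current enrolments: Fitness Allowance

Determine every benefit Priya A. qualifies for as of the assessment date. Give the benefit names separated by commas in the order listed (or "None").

Service from 8 Aug 2016 to 23 May 2018: 653 days.
Travel Insurance — status full-time ✓ (not excluded); age 54 ≥ 21 ✓; rating 2 < 3 ✗ → not eligible.
Stock Option Plan — service 653 days ≥ 4 weeks (≈28 days) ✓; site Richmond ✗ (not Fresno, Raleigh, or Cork) → not eligible.
Caregiver Leave — status full-time ✓; service 653 days < 5 years (≈1825 days) ✗ → not eligible.
Charitable Gift Match — status full-time ✓; service 653 days ≥ 12 weeks (≈84 days) ✓; dept Finance ✗ → not eligible.
Fitness Allowance — status full-time ✓ (not excluded); service 653 days ≥ 1 month (≈30 days) ✓; rating 2 ≥ 2 ✓ → eligible.
Employee Assistance Program — service 653 days ≥ 2 months (≈60 days) ✓; dept Finance ✗ → not eligible.

Fitness Allowance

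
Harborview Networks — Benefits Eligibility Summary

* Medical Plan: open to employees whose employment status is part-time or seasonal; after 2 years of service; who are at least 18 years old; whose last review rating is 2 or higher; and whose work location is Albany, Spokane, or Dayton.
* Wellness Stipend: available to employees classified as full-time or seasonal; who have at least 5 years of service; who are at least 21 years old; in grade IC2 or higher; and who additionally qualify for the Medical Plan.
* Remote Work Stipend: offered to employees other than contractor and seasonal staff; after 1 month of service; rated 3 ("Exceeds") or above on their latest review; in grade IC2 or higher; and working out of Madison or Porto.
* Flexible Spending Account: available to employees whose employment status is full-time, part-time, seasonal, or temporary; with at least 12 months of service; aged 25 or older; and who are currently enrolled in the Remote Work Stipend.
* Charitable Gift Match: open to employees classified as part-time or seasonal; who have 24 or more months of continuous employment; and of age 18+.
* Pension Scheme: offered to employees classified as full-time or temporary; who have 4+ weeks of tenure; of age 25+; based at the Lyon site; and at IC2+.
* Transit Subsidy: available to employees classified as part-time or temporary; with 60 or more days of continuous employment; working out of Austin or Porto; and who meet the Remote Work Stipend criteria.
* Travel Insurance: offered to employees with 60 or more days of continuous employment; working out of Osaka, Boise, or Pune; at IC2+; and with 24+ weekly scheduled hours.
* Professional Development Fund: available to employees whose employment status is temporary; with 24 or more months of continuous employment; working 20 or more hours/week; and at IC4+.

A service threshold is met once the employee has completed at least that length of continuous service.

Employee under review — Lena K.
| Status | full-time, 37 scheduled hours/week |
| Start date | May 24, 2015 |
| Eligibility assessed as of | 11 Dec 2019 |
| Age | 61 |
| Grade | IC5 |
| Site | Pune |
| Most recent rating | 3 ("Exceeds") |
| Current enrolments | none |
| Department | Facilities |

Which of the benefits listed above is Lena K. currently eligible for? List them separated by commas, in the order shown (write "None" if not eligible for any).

Service from May 24, 2015 to 11 Dec 2019: 1662 days.
Medical Plan — status full-time ✗ (requires part-time or seasonal) → not eligible.
Wellness Stipend — status full-time ✓; service 1662 days < 5 years (≈1825 days) ✗ → not eligible.
Remote Work Stipend — status full-time ✓ (not excluded); service 1662 days ≥ 1 month (≈30 days) ✓; rating 3 ≥ 3 ✓; grade IC5 ≥ IC2 ✓; site Pune ✗ (not Madison or Porto) → not eligible.
Flexible Spending Account — status full-time ✓; service 1662 days ≥ 12 months (≈360 days) ✓; age 61 ≥ 25 ✓; not enrolled in Remote Work Stipend ✗ → not eligible.
Charitable Gift Match — status full-time ✗ (requires part-time or seasonal) → not eligible.
Pension Scheme — status full-time ✓; service 1662 days ≥ 4 weeks (≈28 days) ✓; age 61 ≥ 25 ✓; site Pune ✗ (not Lyon) → not eligible.
Transit Subsidy — status full-time ✗ (requires part-time or temporary) → not eligible.
Travel Insurance — service 1662 days ≥ 60 days ✓; site Pune ✓; grade IC5 ≥ IC2 ✓; 37 hrs/wk ≥ 24 ✓ → eligible.
Professional Development Fund — status full-time ✗ (requires temporary) → not eligible.

Travel Insurance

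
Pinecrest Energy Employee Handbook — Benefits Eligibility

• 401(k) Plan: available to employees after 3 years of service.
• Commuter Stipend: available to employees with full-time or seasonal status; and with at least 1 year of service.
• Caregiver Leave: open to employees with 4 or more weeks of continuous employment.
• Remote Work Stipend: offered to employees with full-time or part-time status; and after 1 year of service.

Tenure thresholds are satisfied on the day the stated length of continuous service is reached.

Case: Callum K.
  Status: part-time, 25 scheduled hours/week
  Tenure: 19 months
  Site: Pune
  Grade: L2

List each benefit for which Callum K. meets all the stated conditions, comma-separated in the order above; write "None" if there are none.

401(k) Plan — service 19 months < 3 years (≈1095 days) ✗ → not eligible.
Commuter Stipend — status part-time ✗ (requires full-time or seasonal) → not eligible.
Caregiver Leave — service 19 months ≥ 4 weeks (≈28 days) ✓ → eligible.
Remote Work Stipend — status part-time ✓; service 19 months ≥ 1 year (≈365 days) ✓ → eligible.

Caregiver Leave, Remote Work Stipend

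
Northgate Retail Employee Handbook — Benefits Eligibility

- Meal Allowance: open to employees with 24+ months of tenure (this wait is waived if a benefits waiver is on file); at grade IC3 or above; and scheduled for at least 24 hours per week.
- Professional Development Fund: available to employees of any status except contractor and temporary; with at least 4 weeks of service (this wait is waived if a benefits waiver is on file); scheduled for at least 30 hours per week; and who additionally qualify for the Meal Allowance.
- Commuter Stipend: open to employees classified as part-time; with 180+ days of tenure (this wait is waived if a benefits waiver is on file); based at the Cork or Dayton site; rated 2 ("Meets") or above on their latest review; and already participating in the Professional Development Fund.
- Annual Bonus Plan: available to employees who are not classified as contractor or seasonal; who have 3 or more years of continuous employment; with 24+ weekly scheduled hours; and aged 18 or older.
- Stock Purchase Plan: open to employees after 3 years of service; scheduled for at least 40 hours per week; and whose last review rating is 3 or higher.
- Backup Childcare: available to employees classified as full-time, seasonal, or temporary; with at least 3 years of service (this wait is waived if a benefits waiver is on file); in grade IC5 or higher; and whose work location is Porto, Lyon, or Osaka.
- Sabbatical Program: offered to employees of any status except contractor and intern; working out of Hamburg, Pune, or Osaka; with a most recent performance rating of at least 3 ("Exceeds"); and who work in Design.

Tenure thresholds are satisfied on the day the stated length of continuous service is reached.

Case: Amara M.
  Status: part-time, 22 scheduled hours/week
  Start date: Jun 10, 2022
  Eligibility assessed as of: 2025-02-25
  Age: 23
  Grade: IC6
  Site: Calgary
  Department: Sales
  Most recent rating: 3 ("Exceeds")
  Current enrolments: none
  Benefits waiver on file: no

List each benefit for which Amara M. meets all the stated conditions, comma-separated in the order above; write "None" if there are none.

Service from Jun 10, 2022 to 2025-02-25: 991 days.
Meal Allowance — no waiver, service 991 days ≥ 24 months (≈720 days) ✓; grade IC6 ≥ IC3 ✓; 22 hrs/wk < 24 ✗ → not eligible.
Professional Development Fund — status part-time ✓ (not excluded); no waiver, service 991 days ≥ 4 weeks (≈28 days) ✓; 22 hrs/wk < 30 ✗ → not eligible.
Commuter Stipend — status part-time ✓; no waiver, service 991 days ≥ 180 days ✓; site Calgary ✗ (not Cork or Dayton) → not eligible.
Annual Bonus Plan — status part-time ✓ (not excluded); service 991 days < 3 years (≈1095 days) ✗ → not eligible.
Stock Purchase Plan — service 991 days < 3 years (≈1095 days) ✗ → not eligible.
Backup Childcare — status part-time ✗ (requires full-time, seasonal, or temporary) → not eligible.
Sabbatical Program — status part-time ✓ (not excluded); site Calgary ✗ (not Hamburg, Pune, or Osaka) → not eligible.

None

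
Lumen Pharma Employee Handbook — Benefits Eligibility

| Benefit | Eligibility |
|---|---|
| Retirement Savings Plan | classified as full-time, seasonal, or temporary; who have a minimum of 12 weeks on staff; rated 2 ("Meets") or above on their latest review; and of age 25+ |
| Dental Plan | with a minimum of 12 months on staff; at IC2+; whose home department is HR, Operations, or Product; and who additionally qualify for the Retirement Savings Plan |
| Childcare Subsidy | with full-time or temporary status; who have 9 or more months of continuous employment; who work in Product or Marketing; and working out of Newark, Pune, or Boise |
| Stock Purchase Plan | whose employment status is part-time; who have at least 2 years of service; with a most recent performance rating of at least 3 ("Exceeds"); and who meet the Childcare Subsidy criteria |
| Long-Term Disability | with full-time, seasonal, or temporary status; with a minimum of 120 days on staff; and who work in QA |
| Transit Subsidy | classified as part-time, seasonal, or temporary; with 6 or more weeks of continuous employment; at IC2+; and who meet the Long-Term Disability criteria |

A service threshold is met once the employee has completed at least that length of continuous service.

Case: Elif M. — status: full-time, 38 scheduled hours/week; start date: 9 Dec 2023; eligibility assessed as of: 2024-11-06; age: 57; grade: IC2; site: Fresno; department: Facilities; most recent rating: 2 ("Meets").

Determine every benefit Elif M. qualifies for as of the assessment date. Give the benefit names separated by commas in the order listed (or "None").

Service from 9 Dec 2023 to 2024-11-06: 333 days.
Retirement Savings Plan — status full-time ✓; service 333 days ≥ 12 weeks (≈84 days) ✓; rating 2 ≥ 2 ✓; age 57 ≥ 25 ✓ → eligible.
Dental Plan — service 333 days < 12 months (≈360 days) ✗ → not eligible.
Childcare Subsidy — status full-time ✓; service 333 days ≥ 9 months (≈270 days) ✓; dept Facilities ✗ → not eligible.
Stock Purchase Plan — status full-time ✗ (requires part-time) → not eligible.
Long-Term Disability — status full-time ✓; service 333 days ≥ 120 days ✓; dept Facilities ✗ → not eligible.
Transit Subsidy — status full-time ✗ (requires part-time, seasonal, or temporary) → not eligible.

Retirement Savings Plan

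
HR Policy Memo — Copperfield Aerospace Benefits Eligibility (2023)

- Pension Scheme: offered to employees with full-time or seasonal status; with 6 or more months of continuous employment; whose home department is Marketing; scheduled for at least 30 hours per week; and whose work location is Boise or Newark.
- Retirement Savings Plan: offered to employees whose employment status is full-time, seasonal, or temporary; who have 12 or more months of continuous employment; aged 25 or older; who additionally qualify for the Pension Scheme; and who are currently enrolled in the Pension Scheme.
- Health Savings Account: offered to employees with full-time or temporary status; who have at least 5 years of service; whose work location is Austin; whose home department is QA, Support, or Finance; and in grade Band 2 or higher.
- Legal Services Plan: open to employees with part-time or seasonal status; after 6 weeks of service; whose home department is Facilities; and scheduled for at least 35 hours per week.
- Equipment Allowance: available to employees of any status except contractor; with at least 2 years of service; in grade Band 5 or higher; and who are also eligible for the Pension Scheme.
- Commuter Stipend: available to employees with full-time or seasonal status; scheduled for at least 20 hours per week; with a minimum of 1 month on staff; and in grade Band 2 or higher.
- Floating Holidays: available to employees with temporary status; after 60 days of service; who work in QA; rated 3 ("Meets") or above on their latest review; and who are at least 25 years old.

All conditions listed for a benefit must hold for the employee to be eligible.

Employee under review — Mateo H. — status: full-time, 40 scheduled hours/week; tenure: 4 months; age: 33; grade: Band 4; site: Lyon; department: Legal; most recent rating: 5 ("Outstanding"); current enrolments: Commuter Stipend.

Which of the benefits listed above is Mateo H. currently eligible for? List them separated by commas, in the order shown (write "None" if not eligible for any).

Commuter Stipend

Pension Scheme — status full-time ✓; service 4 months < 6 months ✗ → not eligible.
Retirement Savings Plan — status full-time ✓; service 4 months < 12 months ✗ → not eligible.
Health Savings Account — status full-time ✓; service 4 months < 5 years (≈1825 days) ✗ → not eligible.
Legal Services Plan — status full-time ✗ (requires part-time or seasonal) → not eligible.
Equipment Allowance — status full-time ✓ (not excluded); service 4 months < 2 years (≈730 days) ✗ → not eligible.
Commuter Stipend — status full-time ✓; 40 hrs/wk ≥ 20 ✓; service 4 months ≥ 1 month ✓; grade Band 4 ≥ Band 2 ✓ → eligible.
Floating Holidays — status full-time ✗ (requires temporary) → not eligible.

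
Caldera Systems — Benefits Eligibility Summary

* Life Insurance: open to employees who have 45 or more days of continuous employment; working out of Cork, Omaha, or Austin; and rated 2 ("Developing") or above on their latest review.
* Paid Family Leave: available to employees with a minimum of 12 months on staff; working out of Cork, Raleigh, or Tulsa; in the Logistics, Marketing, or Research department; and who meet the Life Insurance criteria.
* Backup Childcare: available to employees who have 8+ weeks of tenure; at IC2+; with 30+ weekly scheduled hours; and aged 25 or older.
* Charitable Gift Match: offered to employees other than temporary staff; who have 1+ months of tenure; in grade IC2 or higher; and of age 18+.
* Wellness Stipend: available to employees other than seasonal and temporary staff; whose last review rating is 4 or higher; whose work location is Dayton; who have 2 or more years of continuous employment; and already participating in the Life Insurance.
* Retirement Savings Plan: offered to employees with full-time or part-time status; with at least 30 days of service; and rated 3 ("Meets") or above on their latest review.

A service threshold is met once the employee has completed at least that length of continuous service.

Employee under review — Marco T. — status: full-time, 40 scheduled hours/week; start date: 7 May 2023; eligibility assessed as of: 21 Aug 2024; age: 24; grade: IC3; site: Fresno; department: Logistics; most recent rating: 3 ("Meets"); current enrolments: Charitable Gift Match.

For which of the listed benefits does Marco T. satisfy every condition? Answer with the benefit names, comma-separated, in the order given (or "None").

Service from 7 May 2023 to 21 Aug 2024: 472 days.
Life Insurance — service 472 days ≥ 45 days ✓; site Fresno ✗ (not Cork, Omaha, or Austin) → not eligible.
Paid Family Leave — service 472 days ≥ 12 months (≈360 days) ✓; site Fresno ✗ (not Cork, Raleigh, or Tulsa) → not eligible.
Backup Childcare — service 472 days ≥ 8 weeks (≈56 days) ✓; grade IC3 ≥ IC2 ✓; 40 hrs/wk ≥ 30 ✓; age 24 < 25 ✗ → not eligible.
Charitable Gift Match — status full-time ✓ (not excluded); service 472 days ≥ 1 month (≈30 days) ✓; grade IC3 ≥ IC2 ✓; age 24 ≥ 18 ✓ → eligible.
Wellness Stipend — status full-time ✓ (not excluded); rating 3 < 4 ✗ → not eligible.
Retirement Savings Plan — status full-time ✓; service 472 days ≥ 30 days ✓; rating 3 ≥ 3 ✓ → eligible.

Charitable Gift Match, Retirement Savings Plan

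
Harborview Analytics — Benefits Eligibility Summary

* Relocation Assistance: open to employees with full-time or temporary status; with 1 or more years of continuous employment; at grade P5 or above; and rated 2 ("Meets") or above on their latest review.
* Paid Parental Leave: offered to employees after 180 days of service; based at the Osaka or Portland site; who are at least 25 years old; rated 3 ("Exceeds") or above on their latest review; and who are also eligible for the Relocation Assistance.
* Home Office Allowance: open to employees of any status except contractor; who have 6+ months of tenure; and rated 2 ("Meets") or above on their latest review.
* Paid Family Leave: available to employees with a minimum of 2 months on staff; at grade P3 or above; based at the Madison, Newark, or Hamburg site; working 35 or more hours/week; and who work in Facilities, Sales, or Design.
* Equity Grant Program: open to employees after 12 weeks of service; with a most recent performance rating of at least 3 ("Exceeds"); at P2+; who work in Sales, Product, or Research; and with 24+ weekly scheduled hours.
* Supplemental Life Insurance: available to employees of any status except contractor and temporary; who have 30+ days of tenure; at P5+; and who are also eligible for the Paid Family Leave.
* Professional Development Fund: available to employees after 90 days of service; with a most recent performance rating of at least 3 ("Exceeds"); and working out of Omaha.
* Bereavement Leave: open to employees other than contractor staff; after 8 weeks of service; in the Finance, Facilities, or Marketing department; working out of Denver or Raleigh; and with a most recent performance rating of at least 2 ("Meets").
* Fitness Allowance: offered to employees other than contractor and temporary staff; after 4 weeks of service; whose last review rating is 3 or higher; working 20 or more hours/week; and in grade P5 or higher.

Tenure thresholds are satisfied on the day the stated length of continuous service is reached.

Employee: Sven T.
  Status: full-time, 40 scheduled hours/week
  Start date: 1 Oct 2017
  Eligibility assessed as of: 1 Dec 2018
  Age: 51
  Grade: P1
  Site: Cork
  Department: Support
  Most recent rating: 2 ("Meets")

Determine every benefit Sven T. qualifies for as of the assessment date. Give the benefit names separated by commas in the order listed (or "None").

Home Office Allowance

Service from 1 Oct 2017 to 1 Dec 2018: 426 days.
Relocation Assistance — status full-time ✓; service 426 days ≥ 1 year (≈365 days) ✓; grade P1 < P5 ✗ → not eligible.
Paid Parental Leave — service 426 days ≥ 180 days ✓; site Cork ✗ (not Osaka or Portland) → not eligible.
Home Office Allowance — status full-time ✓ (not excluded); service 426 days ≥ 6 months (≈180 days) ✓; rating 2 ≥ 2 ✓ → eligible.
Paid Family Leave — service 426 days ≥ 2 months (≈60 days) ✓; grade P1 < P3 ✗ → not eligible.
Equity Grant Program — service 426 days ≥ 12 weeks (≈84 days) ✓; rating 2 < 3 ✗ → not eligible.
Supplemental Life Insurance — status full-time ✓ (not excluded); service 426 days ≥ 30 days ✓; grade P1 < P5 ✗ → not eligible.
Professional Development Fund — service 426 days ≥ 90 days ✓; rating 2 < 3 ✗ → not eligible.
Bereavement Leave — status full-time ✓ (not excluded); service 426 days ≥ 8 weeks (≈56 days) ✓; dept Support ✗ → not eligible.
Fitness Allowance — status full-time ✓ (not excluded); service 426 days ≥ 4 weeks (≈28 days) ✓; rating 2 < 3 ✗ → not eligible.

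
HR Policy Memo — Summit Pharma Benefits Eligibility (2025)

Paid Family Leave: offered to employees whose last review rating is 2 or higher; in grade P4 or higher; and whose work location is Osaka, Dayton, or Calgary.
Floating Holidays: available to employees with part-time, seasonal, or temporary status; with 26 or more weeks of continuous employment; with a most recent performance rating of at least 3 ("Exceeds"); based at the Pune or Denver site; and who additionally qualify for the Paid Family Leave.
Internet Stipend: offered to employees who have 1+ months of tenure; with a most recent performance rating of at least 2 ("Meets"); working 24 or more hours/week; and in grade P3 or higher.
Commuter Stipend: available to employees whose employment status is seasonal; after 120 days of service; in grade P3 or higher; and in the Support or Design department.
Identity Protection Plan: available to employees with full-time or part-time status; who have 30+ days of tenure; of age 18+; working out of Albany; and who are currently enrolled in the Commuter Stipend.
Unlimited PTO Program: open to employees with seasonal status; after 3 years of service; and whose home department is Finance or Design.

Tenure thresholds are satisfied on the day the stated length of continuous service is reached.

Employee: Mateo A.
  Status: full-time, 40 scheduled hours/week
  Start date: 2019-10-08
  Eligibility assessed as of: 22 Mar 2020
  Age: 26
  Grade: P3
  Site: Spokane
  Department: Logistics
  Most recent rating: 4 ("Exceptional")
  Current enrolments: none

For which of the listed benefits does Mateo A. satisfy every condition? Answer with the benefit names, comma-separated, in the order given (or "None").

Service from 2019-10-08 to 22 Mar 2020: 166 days.
Paid Family Leave — rating 4 ≥ 2 ✓; grade P3 < P4 ✗ → not eligible.
Floating Holidays — status full-time ✗ (requires part-time, seasonal, or temporary) → not eligible.
Internet Stipend — service 166 days ≥ 1 month (≈30 days) ✓; rating 4 ≥ 2 ✓; 40 hrs/wk ≥ 24 ✓; grade P3 ≥ P3 ✓ → eligible.
Commuter Stipend — status full-time ✗ (requires seasonal) → not eligible.
Identity Protection Plan — status full-time ✓; service 166 days ≥ 30 days ✓; age 26 ≥ 18 ✓; site Spokane ✗ (not Albany) → not eligible.
Unlimited PTO Program — status full-time ✗ (requires seasonal) → not eligible.

Internet Stipend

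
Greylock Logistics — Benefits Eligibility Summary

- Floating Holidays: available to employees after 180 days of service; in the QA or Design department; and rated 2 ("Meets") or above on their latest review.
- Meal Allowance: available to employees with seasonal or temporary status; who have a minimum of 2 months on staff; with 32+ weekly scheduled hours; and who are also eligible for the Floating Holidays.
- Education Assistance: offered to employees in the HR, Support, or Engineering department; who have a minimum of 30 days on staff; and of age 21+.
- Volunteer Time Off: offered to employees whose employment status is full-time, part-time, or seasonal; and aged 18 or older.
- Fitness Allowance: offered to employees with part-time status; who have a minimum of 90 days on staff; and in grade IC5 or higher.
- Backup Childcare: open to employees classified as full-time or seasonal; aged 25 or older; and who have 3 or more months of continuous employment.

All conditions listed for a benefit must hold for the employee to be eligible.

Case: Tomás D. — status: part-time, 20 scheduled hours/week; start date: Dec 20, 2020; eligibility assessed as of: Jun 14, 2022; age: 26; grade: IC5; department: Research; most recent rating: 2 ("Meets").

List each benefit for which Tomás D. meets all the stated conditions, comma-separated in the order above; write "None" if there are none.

Service from Dec 20, 2020 to Jun 14, 2022: 541 days.
Floating Holidays — service 541 days ≥ 180 days ✓; dept Research ✗ → not eligible.
Meal Allowance — status part-time ✗ (requires seasonal or temporary) → not eligible.
Education Assistance — dept Research ✗ → not eligible.
Volunteer Time Off — status part-time ✓; age 26 ≥ 18 ✓ → eligible.
Fitness Allowance — status part-time ✓; service 541 days ≥ 90 days ✓; grade IC5 ≥ IC5 ✓ → eligible.
Backup Childcare — status part-time ✗ (requires full-time or seasonal) → not eligible.

Volunteer Time Off, Fitness Allowance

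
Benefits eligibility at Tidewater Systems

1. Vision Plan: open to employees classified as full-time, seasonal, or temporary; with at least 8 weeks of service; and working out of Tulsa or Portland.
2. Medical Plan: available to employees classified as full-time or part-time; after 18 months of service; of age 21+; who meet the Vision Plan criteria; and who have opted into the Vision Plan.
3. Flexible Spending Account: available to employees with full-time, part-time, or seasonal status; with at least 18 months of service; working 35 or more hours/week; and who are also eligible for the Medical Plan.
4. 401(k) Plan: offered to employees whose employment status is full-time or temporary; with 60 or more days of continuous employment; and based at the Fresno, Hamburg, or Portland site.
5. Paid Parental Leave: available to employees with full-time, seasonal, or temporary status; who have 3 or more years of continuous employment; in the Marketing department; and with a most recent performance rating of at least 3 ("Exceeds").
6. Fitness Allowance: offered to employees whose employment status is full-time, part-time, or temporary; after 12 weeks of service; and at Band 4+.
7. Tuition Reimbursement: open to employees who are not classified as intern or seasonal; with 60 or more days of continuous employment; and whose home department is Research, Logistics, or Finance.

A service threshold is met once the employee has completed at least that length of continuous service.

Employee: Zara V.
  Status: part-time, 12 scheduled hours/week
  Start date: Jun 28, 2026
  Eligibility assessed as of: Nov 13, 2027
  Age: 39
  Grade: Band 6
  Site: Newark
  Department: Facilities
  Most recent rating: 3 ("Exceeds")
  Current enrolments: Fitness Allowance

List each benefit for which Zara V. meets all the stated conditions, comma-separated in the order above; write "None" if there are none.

Service from Jun 28, 2026 to Nov 13, 2027: 503 days.
Vision Plan — status part-time ✗ (requires full-time, seasonal, or temporary) → not eligible.
Medical Plan — status part-time ✓; service 503 days < 18 months (≈540 days) ✗ → not eligible.
Flexible Spending Account — status part-time ✓; service 503 days < 18 months (≈540 days) ✗ → not eligible.
401(k) Plan — status part-time ✗ (requires full-time or temporary) → not eligible.
Paid Parental Leave — status part-time ✗ (requires full-time, seasonal, or temporary) → not eligible.
Fitness Allowance — status part-time ✓; service 503 days ≥ 12 weeks (≈84 days) ✓; grade Band 6 ≥ Band 4 ✓ → eligible.
Tuition Reimbursement — status part-time ✓ (not excluded); service 503 days ≥ 60 days ✓; dept Facilities ✗ → not eligible.

Fitness Allowance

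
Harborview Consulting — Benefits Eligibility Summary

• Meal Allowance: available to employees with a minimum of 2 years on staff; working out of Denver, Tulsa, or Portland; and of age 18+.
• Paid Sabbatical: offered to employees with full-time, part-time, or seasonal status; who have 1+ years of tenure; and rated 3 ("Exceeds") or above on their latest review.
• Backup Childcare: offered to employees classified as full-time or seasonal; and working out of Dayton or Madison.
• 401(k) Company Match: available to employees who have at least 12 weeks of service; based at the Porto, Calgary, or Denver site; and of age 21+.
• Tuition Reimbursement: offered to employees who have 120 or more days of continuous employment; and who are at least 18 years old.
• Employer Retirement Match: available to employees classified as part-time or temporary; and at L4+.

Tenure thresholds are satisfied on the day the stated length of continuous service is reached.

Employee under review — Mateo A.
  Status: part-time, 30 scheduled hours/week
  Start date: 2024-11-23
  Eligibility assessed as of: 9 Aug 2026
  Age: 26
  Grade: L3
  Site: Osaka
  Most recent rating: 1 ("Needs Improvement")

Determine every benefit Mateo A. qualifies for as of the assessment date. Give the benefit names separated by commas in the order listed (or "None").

Service from 2024-11-23 to 9 Aug 2026: 624 days.
Meal Allowance — service 624 days < 2 years (≈730 days) ✗ → not eligible.
Paid Sabbatical — status part-time ✓; service 624 days ≥ 1 year (≈365 days) ✓; rating 1 < 3 ✗ → not eligible.
Backup Childcare — status part-time ✗ (requires full-time or seasonal) → not eligible.
401(k) Company Match — service 624 days ≥ 12 weeks (≈84 days) ✓; site Osaka ✗ (not Porto, Calgary, or Denver) → not eligible.
Tuition Reimbursement — service 624 days ≥ 120 days ✓; age 26 ≥ 18 ✓ → eligible.
Employer Retirement Match — status part-time ✓; grade L3 < L4 ✗ → not eligible.

Tuition Reimbursement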